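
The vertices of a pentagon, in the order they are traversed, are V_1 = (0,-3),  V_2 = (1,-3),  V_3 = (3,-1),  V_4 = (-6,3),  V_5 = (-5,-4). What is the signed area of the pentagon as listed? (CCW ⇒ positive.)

34

Σ = (3) + (8) + (3) + (39) + (15) = 68
Signed area = Σ/2 = 34 (positive ⇒ counter-clockwise traversal).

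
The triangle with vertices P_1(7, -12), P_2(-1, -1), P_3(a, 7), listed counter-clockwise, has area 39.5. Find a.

-14

Write out the shoelace sum; only the two edges meeting at P_3 involve a:
2·Area = [((-1)·7 − a·(-1)) + (a·(-12) − 7·7)] + -19
       = -11·a + -75 = 79
⇒ a = -14.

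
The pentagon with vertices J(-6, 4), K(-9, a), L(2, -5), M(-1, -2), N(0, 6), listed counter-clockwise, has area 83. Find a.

The doubled signed area Σ (x_i y_{i+1} − x_{i+1} y_i) is linear in a.
With a=0 it equals 102; the coefficient of a is -8 (from the two edges through K).
So -8·a + 102 = 2·83 = 166 ⇒ a = -8.

-8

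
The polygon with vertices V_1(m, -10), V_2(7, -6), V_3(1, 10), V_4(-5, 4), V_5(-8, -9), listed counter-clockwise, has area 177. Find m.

-1

Write out the shoelace sum; only the two edges meeting at V_1 involve m:
2·Area = [((-8)·(-10) − m·(-9)) + (m·(-6) − 7·(-10))] + 207
       = 3·m + 357 = 354
⇒ m = -1.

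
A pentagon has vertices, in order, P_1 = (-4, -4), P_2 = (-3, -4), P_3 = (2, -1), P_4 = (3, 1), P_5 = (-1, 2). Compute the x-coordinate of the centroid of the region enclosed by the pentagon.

-20/39

Apply the shoelace formula. First the cross-terms c_i = x_i·y_{i+1} − x_{i+1}·y_i:
  4, 11, 5, 7, 12  ⇒  2A = 39, A = 19.5.
Then Σ (x_i + x_{i+1})·c_i = -60, so x̄ = -60 / (6·19.5) = -20/39.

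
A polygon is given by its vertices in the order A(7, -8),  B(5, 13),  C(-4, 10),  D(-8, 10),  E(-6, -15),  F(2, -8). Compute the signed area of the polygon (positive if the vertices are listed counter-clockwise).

Σ = (131) + (102) + (40) + (180) + (78) + (40) = 571
Signed area = Σ/2 = 285.5 (positive ⇒ counter-clockwise traversal).

285.5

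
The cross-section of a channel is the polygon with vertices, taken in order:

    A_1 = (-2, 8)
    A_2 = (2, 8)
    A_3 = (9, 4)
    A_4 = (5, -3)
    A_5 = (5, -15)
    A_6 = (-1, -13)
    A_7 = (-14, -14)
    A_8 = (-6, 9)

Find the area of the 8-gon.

Apply Gauss's area formula: 2A = Σ (x_i·y_{i+1} − x_{i+1}·y_i), indices taken mod 8.
Σ = (-32) + (-64) + (-47) + (-60) + (-80) + (-168) + (-210) + (-30) = -691
Area = |Σ|/2 = 345.5.

345.5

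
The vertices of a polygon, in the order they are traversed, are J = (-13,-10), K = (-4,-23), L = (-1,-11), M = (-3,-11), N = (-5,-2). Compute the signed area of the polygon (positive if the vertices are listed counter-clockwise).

Σ = (259) + (21) + (-22) + (-49) + (24) = 233
Signed area = Σ/2 = 116.5 (positive ⇒ counter-clockwise traversal).

116.5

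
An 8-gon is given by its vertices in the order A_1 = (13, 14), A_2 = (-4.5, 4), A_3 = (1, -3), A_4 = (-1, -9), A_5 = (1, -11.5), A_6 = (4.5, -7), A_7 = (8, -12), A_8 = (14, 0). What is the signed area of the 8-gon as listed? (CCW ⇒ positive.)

A_1→A_2: (13)(4) − (-4.5)(14) = 115
A_2→A_3: (-4.5)(-3) − (1)(4) = 9.5
A_3→A_4: (1)(-9) − (-1)(-3) = -12
A_4→A_5: (-1)(-11.5) − (1)(-9) = 20.5
A_5→A_6: (1)(-7) − (4.5)(-11.5) = 44.75
A_6→A_7: (4.5)(-12) − (8)(-7) = 2
A_7→A_8: (8)(0) − (14)(-12) = 168
A_8→A_1: (14)(14) − (13)(0) = 196
Σ = 543.75
Signed area = Σ/2 = 271.875 (positive ⇒ counter-clockwise traversal).

271.875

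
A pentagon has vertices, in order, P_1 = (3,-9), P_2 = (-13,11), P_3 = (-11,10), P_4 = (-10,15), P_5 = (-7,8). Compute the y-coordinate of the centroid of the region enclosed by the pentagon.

241/47

Apply Gauss's area formula. First the cross-terms c_i = x_i·y_{i+1} − x_{i+1}·y_i:
  -84, -9, -65, 25, 39  ⇒  2A = -94, A = -47.
Then Σ (y_i + y_{i+1})·c_i = -1446, so ȳ = -1446 / (6·(-47)) = 241/47.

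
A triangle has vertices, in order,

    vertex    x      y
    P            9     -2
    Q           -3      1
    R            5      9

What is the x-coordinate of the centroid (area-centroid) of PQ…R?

11/3

Apply the shoelace formula. First the cross-terms c_i = x_i·y_{i+1} − x_{i+1}·y_i:
  3, -32, -91  ⇒  2A = -120, A = -60.
Then Σ (x_i + x_{i+1})·c_i = -1320, so x̄ = -1320 / (6·(-60)) = 11/3.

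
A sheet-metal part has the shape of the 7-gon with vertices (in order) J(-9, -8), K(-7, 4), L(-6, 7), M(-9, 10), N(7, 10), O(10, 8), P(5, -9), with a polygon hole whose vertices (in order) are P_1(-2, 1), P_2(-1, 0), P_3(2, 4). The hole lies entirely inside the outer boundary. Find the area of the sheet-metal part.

281

Outer boundary:
Cross-terms: -92, -25, 3, -160, -44, -130, -121  ⇒  Σ = -569
Area = |Σ|/2 = 284.5.
Hole:
Apply the shoelace (surveyor's) formula: 2A = Σ (x_i·y_{i+1} − x_{i+1}·y_i), indices taken mod 3.
Σ = (1) + (-4) + (10) = 7
Area = |Σ|/2 = 3.5.
Net area = 284.5 − 3.5 = 281.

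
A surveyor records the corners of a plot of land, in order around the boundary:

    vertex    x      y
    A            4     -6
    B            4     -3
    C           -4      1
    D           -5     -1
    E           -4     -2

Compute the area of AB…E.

25.5

Apply the shoelace (surveyor's) formula: 2A = Σ (x_i·y_{i+1} − x_{i+1}·y_i), indices taken mod 5.
Σ = (12) + (-8) + (9) + (6) + (32) = 51
Area = |Σ|/2 = 25.5.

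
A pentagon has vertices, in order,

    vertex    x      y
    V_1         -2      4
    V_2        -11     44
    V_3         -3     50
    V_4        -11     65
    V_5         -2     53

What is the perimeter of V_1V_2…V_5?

|V_1V_2| = √((-9)² + (40)²) = √1681 = 41
|V_2V_3| = √((8)² + (6)²) = √100 = 10
|V_3V_4| = √((-8)² + (15)²) = √289 = 17
|V_4V_5| = √((9)² + (-12)²) = √225 = 15
|V_5V_1| = √((0)² + (-49)²) = √2401 = 49
Perimeter = 41 + 10 + 17 + 15 + 49 = 132.

132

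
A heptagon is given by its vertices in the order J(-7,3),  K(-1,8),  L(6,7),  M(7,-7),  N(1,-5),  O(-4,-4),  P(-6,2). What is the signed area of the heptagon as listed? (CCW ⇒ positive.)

-143.5

Apply Gauss's area formula: 2A = Σ (x_i·y_{i+1} − x_{i+1}·y_i), indices taken mod 7.
Σ = (-53) + (-55) + (-91) + (-28) + (-24) + (-32) + (-4) = -287
Signed area = Σ/2 = -143.5 (negative ⇒ clockwise traversal).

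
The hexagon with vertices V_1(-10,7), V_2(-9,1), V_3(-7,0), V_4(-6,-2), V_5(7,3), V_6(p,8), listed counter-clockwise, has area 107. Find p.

Write out the shoelace sum; only the two edges meeting at V_6 involve p:
2·Area = [(7·8 − p·3) + (p·7 − (-10)·8)] + 70
       = 4·p + 206 = 214
⇒ p = 2.

2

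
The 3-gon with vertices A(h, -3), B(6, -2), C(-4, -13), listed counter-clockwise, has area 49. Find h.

Write out the shoelace sum; only the two edges meeting at A involve h:
2·Area = [((-4)·(-3) − h·(-13)) + (h·(-2) − 6·(-3))] + -86
       = 11·h + -56 = 98
⇒ h = 14.

14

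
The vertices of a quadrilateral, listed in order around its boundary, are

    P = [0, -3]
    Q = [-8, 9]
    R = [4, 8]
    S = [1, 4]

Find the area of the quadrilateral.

59.5

P→Q: (0)(9) − (-8)(-3) = -24
Q→R: (-8)(8) − (4)(9) = -100
R→S: (4)(4) − (1)(8) = 8
S→P: (1)(-3) − (0)(4) = -3
Σ = -119
Area = |Σ|/2 = 59.5.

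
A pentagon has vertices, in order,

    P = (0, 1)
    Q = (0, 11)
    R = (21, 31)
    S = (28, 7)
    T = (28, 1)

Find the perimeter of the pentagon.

|PQ| = √((0)² + (10)²) = √100 = 10
|QR| = √((21)² + (20)²) = √841 = 29
|RS| = √((7)² + (-24)²) = √625 = 25
|ST| = √((0)² + (-6)²) = √36 = 6
|TP| = √((-28)² + (0)²) = √784 = 28
Perimeter = 10 + 29 + 25 + 6 + 28 = 98.

98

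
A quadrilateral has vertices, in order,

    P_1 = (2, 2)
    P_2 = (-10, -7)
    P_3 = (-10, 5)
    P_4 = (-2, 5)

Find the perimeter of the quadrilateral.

40

|P_1P_2| = √((-12)² + (-9)²) = √225 = 15
|P_2P_3| = √((0)² + (12)²) = √144 = 12
|P_3P_4| = √((8)² + (0)²) = √64 = 8
|P_4P_1| = √((4)² + (-3)²) = √25 = 5
Perimeter = 15 + 12 + 8 + 5 = 40.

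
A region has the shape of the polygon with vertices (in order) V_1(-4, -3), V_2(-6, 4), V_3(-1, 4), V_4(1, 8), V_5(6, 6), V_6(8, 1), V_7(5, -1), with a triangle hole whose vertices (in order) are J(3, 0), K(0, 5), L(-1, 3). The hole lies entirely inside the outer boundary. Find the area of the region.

85.5

Outer boundary:
Σ = (-34) + (-20) + (-12) + (-42) + (-42) + (-13) + (-19) = -182
Area = |Σ|/2 = 91.
Hole:
Apply the shoelace formula: 2A = Σ (x_i·y_{i+1} − x_{i+1}·y_i), indices taken mod 3.
Cross-terms: 15, 5, -9  ⇒  Σ = 11
Area = |Σ|/2 = 5.5.
Net area = 91 − 5.5 = 85.5.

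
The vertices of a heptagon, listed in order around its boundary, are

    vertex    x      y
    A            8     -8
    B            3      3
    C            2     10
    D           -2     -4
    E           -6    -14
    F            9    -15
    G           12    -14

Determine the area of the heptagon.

Apply the shoelace formula: 2A = Σ (x_i·y_{i+1} − x_{i+1}·y_i), indices taken mod 7.
Σ = (48) + (24) + (12) + (4) + (216) + (54) + (16) = 374
Area = |Σ|/2 = 187.

187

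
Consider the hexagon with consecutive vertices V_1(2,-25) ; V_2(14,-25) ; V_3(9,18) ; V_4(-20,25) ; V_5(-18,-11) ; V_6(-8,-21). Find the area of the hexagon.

Σ = (300) + (477) + (585) + (670) + (290) + (242) = 2564
Area = |Σ|/2 = 1282.

1282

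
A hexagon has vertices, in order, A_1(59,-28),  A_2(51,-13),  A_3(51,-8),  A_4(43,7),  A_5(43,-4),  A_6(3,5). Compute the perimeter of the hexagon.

156

|A_1A_2| = √((-8)² + (15)²) = √289 = 17
|A_2A_3| = √((0)² + (5)²) = √25 = 5
|A_3A_4| = √((-8)² + (15)²) = √289 = 17
|A_4A_5| = √((0)² + (-11)²) = √121 = 11
|A_5A_6| = √((-40)² + (9)²) = √1681 = 41
|A_6A_1| = √((56)² + (-33)²) = √4225 = 65
Perimeter = 17 + 5 + 17 + 11 + 41 + 65 = 156.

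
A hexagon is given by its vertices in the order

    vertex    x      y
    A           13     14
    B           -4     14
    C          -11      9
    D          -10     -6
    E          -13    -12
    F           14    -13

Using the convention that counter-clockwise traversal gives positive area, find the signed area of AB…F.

628

Apply the shoelace formula: 2A = Σ (x_i·y_{i+1} − x_{i+1}·y_i), indices taken mod 6.
Σ = (238) + (118) + (156) + (42) + (337) + (365) = 1256
Signed area = Σ/2 = 628 (positive ⇒ counter-clockwise traversal).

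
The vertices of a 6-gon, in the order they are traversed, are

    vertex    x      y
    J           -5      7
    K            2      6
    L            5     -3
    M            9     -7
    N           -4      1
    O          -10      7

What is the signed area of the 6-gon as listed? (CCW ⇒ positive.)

-80

Apply the shoelace (surveyor's) formula: 2A = Σ (x_i·y_{i+1} − x_{i+1}·y_i), indices taken mod 6.
Σ = (-44) + (-36) + (-8) + (-19) + (-18) + (-35) = -160
Signed area = Σ/2 = -80 (negative ⇒ clockwise traversal).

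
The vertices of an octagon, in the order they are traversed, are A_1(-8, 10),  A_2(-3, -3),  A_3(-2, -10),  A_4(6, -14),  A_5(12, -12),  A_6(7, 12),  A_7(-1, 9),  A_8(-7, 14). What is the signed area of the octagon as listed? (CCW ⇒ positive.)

328

Apply the shoelace formula: 2A = Σ (x_i·y_{i+1} − x_{i+1}·y_i), indices taken mod 8.
A_1→A_2: (-8)(-3) − (-3)(10) = 54
A_2→A_3: (-3)(-10) − (-2)(-3) = 24
A_3→A_4: (-2)(-14) − (6)(-10) = 88
A_4→A_5: (6)(-12) − (12)(-14) = 96
A_5→A_6: (12)(12) − (7)(-12) = 228
A_6→A_7: (7)(9) − (-1)(12) = 75
A_7→A_8: (-1)(14) − (-7)(9) = 49
A_8→A_1: (-7)(10) − (-8)(14) = 42
Σ = 656
Signed area = Σ/2 = 328 (positive ⇒ counter-clockwise traversal).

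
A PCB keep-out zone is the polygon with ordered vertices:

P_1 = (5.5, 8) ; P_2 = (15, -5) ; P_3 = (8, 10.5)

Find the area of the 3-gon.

28.125

Σ = (-147.5) + (197.5) + (6.25) = 56.25
Area = |Σ|/2 = 28.125.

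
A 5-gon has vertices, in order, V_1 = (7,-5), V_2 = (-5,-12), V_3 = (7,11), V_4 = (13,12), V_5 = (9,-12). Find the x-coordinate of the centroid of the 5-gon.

Apply Gauss's area formula. First the cross-terms c_i = x_i·y_{i+1} − x_{i+1}·y_i:
  -109, 29, -59, -264, 39  ⇒  2A = -364, A = -182.
Then Σ (x_i + x_{i+1})·c_i = -6524, so x̄ = -6524 / (6·(-182)) = 233/39.

233/39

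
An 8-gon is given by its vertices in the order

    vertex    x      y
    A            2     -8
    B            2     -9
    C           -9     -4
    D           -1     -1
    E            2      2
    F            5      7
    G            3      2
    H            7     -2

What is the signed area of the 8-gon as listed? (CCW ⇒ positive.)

Apply the shoelace (surveyor's) formula: 2A = Σ (x_i·y_{i+1} − x_{i+1}·y_i), indices taken mod 8.
Σ = (-2) + (-89) + (5) + (0) + (4) + (-11) + (-20) + (-52) = -165
Signed area = Σ/2 = -82.5 (negative ⇒ clockwise traversal).

-82.5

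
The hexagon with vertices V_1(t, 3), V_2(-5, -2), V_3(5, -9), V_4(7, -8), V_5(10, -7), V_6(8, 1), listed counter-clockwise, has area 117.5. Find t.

-7

The doubled signed area Σ (x_i y_{i+1} − x_{i+1} y_i) is linear in t.
With t=0 it equals 214; the coefficient of t is -3 (from the two edges through V_1).
So -3·t + 214 = 2·117.5 = 235 ⇒ t = -7.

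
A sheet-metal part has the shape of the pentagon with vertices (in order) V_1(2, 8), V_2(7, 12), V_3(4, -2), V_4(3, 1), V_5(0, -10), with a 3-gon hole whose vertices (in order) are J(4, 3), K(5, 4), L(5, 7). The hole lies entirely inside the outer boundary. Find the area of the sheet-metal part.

45.5

Outer boundary:
Σ = (-32) + (-62) + (10) + (-30) + (20) = -94
Area = |Σ|/2 = 47.
Hole:
Cross-terms: 1, 15, -13  ⇒  Σ = 3
Area = |Σ|/2 = 1.5.
Net area = 47 − 1.5 = 45.5.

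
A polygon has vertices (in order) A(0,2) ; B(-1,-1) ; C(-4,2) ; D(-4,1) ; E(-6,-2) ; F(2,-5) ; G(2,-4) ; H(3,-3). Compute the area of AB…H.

Apply Gauss's area formula: 2A = Σ (x_i·y_{i+1} − x_{i+1}·y_i), indices taken mod 8.
Cross-terms: 2, -6, 4, 14, 34, 2, 6, 6  ⇒  Σ = 62
Area = |Σ|/2 = 31.

31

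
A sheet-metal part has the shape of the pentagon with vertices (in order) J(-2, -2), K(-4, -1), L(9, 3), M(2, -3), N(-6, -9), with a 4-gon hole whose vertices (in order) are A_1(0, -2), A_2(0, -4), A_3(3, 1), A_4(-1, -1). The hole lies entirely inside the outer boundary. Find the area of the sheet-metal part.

Outer boundary:
Apply Gauss's area formula: 2A = Σ (x_i·y_{i+1} − x_{i+1}·y_i), indices taken mod 5.
J→K: (-2)(-1) − (-4)(-2) = -6
K→L: (-4)(3) − (9)(-1) = -3
L→M: (9)(-3) − (2)(3) = -33
M→N: (2)(-9) − (-6)(-3) = -36
N→J: (-6)(-2) − (-2)(-9) = -6
Σ = -84
Area = |Σ|/2 = 42.
Hole:
Apply the surveyor's formula: 2A = Σ (x_i·y_{i+1} − x_{i+1}·y_i), indices taken mod 4.
A_1→A_2: (0)(-4) − (0)(-2) = 0
A_2→A_3: (0)(1) − (3)(-4) = 12
A_3→A_4: (3)(-1) − (-1)(1) = -2
A_4→A_1: (-1)(-2) − (0)(-1) = 2
Σ = 12
Area = |Σ|/2 = 6.
Net area = 42 − 6 = 36.

36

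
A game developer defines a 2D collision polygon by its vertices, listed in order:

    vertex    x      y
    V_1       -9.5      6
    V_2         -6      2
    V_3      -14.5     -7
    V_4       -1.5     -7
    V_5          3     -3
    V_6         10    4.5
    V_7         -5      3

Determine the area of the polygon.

Σ = (17) + (71) + (91) + (25.5) + (43.5) + (52.5) + (-1.5) = 299
Area = |Σ|/2 = 149.5.

149.5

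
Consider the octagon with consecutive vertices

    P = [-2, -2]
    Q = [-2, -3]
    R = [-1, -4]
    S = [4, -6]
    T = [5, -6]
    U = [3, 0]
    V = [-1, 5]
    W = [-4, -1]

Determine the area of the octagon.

47.5

Σ = (2) + (5) + (22) + (6) + (18) + (15) + (21) + (6) = 95
Area = |Σ|/2 = 47.5.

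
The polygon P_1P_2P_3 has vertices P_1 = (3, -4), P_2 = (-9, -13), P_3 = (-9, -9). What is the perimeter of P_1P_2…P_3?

32

|P_1P_2| = √((-12)² + (-9)²) = √225 = 15
|P_2P_3| = √((0)² + (4)²) = √16 = 4
|P_3P_1| = √((12)² + (5)²) = √169 = 13
Perimeter = 15 + 4 + 13 = 32.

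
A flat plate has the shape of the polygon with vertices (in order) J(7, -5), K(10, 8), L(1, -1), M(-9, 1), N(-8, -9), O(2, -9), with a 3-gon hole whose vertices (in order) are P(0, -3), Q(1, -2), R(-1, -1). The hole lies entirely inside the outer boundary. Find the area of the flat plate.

Outer boundary:
Apply the shoelace formula: 2A = Σ (x_i·y_{i+1} − x_{i+1}·y_i), indices taken mod 6.
Σ = (106) + (-18) + (-8) + (89) + (90) + (53) = 312
Area = |Σ|/2 = 156.
Hole:
Σ = (3) + (-3) + (3) = 3
Area = |Σ|/2 = 1.5.
Net area = 156 − 1.5 = 154.5.

154.5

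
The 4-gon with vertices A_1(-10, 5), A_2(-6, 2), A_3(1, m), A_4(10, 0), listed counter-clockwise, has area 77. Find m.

The doubled signed area Σ (x_i y_{i+1} − x_{i+1} y_i) is linear in m.
With m=0 it equals 58; the coefficient of m is -16 (from the two edges through A_3).
So -16·m + 58 = 2·77 = 154 ⇒ m = -6.

-6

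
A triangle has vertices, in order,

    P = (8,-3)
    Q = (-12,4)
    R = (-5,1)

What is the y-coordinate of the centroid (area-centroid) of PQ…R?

2/3

Apply the shoelace formula. First the cross-terms c_i = x_i·y_{i+1} − x_{i+1}·y_i:
  -4, 8, 7  ⇒  2A = 11, A = 5.5.
Then Σ (y_i + y_{i+1})·c_i = 22, so ȳ = 22 / (6·5.5) = 2/3.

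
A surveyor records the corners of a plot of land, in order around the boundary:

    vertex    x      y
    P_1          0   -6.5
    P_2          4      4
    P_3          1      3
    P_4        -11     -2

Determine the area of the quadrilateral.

68.25

Apply Gauss's area formula: 2A = Σ (x_i·y_{i+1} − x_{i+1}·y_i), indices taken mod 4.
P_1→P_2: (0)(4) − (4)(-6.5) = 26
P_2→P_3: (4)(3) − (1)(4) = 8
P_3→P_4: (1)(-2) − (-11)(3) = 31
P_4→P_1: (-11)(-6.5) − (0)(-2) = 71.5
Σ = 136.5
Area = |Σ|/2 = 68.25.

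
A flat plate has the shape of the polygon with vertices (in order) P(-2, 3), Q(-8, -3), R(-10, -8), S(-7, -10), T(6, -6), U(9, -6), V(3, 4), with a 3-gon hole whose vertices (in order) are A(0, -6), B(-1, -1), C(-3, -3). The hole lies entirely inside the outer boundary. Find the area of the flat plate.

143.5

Outer boundary:
Cross-terms: 30, 34, 44, 102, 18, 54, 17  ⇒  Σ = 299
Area = |Σ|/2 = 149.5.
Hole:
Apply the shoelace formula: 2A = Σ (x_i·y_{i+1} − x_{i+1}·y_i), indices taken mod 3.
Cross-terms: -6, 0, 18  ⇒  Σ = 12
Area = |Σ|/2 = 6.
Net area = 149.5 − 6 = 143.5.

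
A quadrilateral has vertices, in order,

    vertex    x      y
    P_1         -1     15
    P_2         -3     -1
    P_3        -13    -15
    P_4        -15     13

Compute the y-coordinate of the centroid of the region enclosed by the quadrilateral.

Apply the shoelace formula. First the cross-terms c_i = x_i·y_{i+1} − x_{i+1}·y_i:
  46, 32, -394, -212  ⇒  2A = -528, A = -264.
Then Σ (y_i + y_{i+1})·c_i = -5016, so ȳ = -5016 / (6·(-264)) = 19/6.

19/6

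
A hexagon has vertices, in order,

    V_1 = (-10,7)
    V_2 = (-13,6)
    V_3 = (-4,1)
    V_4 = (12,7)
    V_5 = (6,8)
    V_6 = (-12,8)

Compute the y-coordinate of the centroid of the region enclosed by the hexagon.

1607/294

Apply Gauss's area formula. First the cross-terms c_i = x_i·y_{i+1} − x_{i+1}·y_i:
  31, 11, -40, 54, 144, -4  ⇒  2A = 196, A = 98.
Then Σ (y_i + y_{i+1})·c_i = 3214, so ȳ = 3214 / (6·98) = 1607/294.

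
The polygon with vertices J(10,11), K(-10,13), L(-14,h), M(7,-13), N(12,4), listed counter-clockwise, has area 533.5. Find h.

The doubled signed area Σ (x_i y_{i+1} − x_{i+1} y_i) is linear in h.
With h=0 it equals 880; the coefficient of h is -17 (from the two edges through L).
So -17·h + 880 = 2·533.5 = 1067 ⇒ h = -11.

-11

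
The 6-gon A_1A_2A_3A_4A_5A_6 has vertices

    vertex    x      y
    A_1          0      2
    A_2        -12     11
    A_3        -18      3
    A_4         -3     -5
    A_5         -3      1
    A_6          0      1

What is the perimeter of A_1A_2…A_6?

52

|A_1A_2| = √((-12)² + (9)²) = √225 = 15
|A_2A_3| = √((-6)² + (-8)²) = √100 = 10
|A_3A_4| = √((15)² + (-8)²) = √289 = 17
|A_4A_5| = √((0)² + (6)²) = √36 = 6
|A_5A_6| = √((3)² + (0)²) = √9 = 3
|A_6A_1| = √((0)² + (1)²) = √1 = 1
Perimeter = 15 + 10 + 17 + 6 + 3 + 1 = 52.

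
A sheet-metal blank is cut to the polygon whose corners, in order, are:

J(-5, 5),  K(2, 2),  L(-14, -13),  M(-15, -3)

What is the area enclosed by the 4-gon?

130.5

Apply the shoelace (surveyor's) formula: 2A = Σ (x_i·y_{i+1} − x_{i+1}·y_i), indices taken mod 4.
Σ = (-20) + (2) + (-153) + (-90) = -261
Area = |Σ|/2 = 130.5.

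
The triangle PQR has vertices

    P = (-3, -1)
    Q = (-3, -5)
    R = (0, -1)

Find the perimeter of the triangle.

|PQ| = √((0)² + (-4)²) = √16 = 4
|QR| = √((3)² + (4)²) = √25 = 5
|RP| = √((-3)² + (0)²) = √9 = 3
Perimeter = 4 + 5 + 3 = 12.

12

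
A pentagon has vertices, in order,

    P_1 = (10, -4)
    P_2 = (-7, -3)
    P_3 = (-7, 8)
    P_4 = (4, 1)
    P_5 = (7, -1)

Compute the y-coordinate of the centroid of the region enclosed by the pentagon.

Apply the shoelace (surveyor's) formula. First the cross-terms c_i = x_i·y_{i+1} − x_{i+1}·y_i:
  -58, -77, -39, -11, -18  ⇒  2A = -203, A = -101.5.
Then Σ (y_i + y_{i+1})·c_i = -240, so ȳ = -240 / (6·(-101.5)) = 80/203.

80/203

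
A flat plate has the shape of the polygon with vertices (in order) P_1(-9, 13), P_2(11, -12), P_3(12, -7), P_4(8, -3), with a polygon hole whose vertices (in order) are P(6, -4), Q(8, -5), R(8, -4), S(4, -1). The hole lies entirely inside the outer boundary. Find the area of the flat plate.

60.5

Outer boundary:
Apply the shoelace formula: 2A = Σ (x_i·y_{i+1} − x_{i+1}·y_i), indices taken mod 4.
Σ = (-35) + (67) + (20) + (77) = 129
Area = |Σ|/2 = 64.5.
Hole:
Apply the shoelace formula: 2A = Σ (x_i·y_{i+1} − x_{i+1}·y_i), indices taken mod 4.
Σ = (2) + (8) + (8) + (-10) = 8
Area = |Σ|/2 = 4.
Net area = 64.5 − 4 = 60.5.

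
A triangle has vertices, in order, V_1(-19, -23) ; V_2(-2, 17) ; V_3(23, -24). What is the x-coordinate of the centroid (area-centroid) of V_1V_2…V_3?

2/3

Apply the shoelace (surveyor's) formula. First the cross-terms c_i = x_i·y_{i+1} − x_{i+1}·y_i:
  -369, -343, -985  ⇒  2A = -1697, A = -848.5.
Then Σ (x_i + x_{i+1})·c_i = -3394, so x̄ = -3394 / (6·(-848.5)) = 2/3.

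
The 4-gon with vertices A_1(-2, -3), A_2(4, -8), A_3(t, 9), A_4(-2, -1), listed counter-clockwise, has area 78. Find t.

Write out the shoelace sum; only the two edges meeting at A_3 involve t:
2·Area = [(4·9 − t·(-8)) + (t·(-1) − (-2)·9)] + 32
       = 7·t + 86 = 156
⇒ t = 10.

10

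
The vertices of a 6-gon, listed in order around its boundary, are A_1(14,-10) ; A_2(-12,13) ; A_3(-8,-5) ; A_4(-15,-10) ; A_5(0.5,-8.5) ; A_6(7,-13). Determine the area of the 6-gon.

Cross-terms: 62, 164, 5, 132.5, 53, 112  ⇒  Σ = 528.5
Area = |Σ|/2 = 264.25.

264.25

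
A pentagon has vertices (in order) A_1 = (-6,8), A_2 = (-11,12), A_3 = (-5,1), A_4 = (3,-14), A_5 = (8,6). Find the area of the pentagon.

181

Apply Gauss's area formula: 2A = Σ (x_i·y_{i+1} − x_{i+1}·y_i), indices taken mod 5.
Σ = (16) + (49) + (67) + (130) + (100) = 362
Area = |Σ|/2 = 181.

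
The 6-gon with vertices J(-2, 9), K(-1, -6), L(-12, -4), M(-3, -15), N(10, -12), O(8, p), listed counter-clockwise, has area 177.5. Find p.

-10

The doubled signed area Σ (x_i y_{i+1} − x_{i+1} y_i) is linear in p.
With p=0 it equals 475; the coefficient of p is 12 (from the two edges through O).
So 12·p + 475 = 2·177.5 = 355 ⇒ p = -10.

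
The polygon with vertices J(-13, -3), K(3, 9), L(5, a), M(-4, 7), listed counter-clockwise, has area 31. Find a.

Write out the shoelace sum; only the two edges meeting at L involve a:
2·Area = [(3·a − 5·9) + (5·7 − (-4)·a)] + -5
       = 7·a + -15 = 62
⇒ a = 11.

11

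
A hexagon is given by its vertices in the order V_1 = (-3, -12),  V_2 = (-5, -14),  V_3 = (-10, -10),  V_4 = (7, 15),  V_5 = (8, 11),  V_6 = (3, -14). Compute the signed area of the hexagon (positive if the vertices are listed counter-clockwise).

Apply the surveyor's formula: 2A = Σ (x_i·y_{i+1} − x_{i+1}·y_i), indices taken mod 6.
Σ = (-18) + (-90) + (-80) + (-43) + (-145) + (-78) = -454
Signed area = Σ/2 = -227 (negative ⇒ clockwise traversal).

-227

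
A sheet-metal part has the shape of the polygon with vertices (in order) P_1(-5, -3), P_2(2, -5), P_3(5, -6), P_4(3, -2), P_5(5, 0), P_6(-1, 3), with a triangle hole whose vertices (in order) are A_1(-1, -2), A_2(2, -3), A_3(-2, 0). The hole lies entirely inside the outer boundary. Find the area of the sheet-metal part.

45

Outer boundary:
Apply the shoelace formula: 2A = Σ (x_i·y_{i+1} − x_{i+1}·y_i), indices taken mod 6.
Cross-terms: 31, 13, 8, 10, 15, 18  ⇒  Σ = 95
Area = |Σ|/2 = 47.5.
Hole:
Apply the surveyor's formula: 2A = Σ (x_i·y_{i+1} − x_{i+1}·y_i), indices taken mod 3.
Σ = (7) + (-6) + (4) = 5
Area = |Σ|/2 = 2.5.
Net area = 47.5 − 2.5 = 45.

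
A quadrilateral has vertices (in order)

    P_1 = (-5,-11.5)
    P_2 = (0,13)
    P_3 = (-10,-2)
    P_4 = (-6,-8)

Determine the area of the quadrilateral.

Σ = (-65) + (130) + (68) + (29) = 162
Area = |Σ|/2 = 81.

81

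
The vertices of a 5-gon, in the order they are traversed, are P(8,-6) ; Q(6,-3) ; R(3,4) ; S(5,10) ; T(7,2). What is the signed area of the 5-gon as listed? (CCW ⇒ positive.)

Apply the surveyor's formula: 2A = Σ (x_i·y_{i+1} − x_{i+1}·y_i), indices taken mod 5.
Σ = (12) + (33) + (10) + (-60) + (-58) = -63
Signed area = Σ/2 = -31.5 (negative ⇒ clockwise traversal).

-31.5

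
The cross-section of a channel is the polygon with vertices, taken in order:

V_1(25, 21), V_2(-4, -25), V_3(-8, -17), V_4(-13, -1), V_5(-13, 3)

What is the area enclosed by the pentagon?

643

V_1→V_2: (25)(-25) − (-4)(21) = -541
V_2→V_3: (-4)(-17) − (-8)(-25) = -132
V_3→V_4: (-8)(-1) − (-13)(-17) = -213
V_4→V_5: (-13)(3) − (-13)(-1) = -52
V_5→V_1: (-13)(21) − (25)(3) = -348
Σ = -1286
Area = |Σ|/2 = 643.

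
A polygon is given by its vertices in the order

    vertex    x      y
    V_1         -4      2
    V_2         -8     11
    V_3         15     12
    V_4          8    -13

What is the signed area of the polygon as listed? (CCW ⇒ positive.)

-308

Apply the shoelace formula: 2A = Σ (x_i·y_{i+1} − x_{i+1}·y_i), indices taken mod 4.
Σ = (-28) + (-261) + (-291) + (-36) = -616
Signed area = Σ/2 = -308 (negative ⇒ clockwise traversal).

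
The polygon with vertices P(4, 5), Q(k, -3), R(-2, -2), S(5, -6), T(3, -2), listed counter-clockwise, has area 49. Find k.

The doubled signed area Σ (x_i y_{i+1} − x_{i+1} y_i) is linear in k.
With k=0 it equals 35; the coefficient of k is -7 (from the two edges through Q).
So -7·k + 35 = 2·49 = 98 ⇒ k = -9.

-9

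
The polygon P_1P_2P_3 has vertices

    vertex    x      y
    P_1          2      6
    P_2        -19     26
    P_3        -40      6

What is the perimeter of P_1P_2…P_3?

100

|P_1P_2| = √((-21)² + (20)²) = √841 = 29
|P_2P_3| = √((-21)² + (-20)²) = √841 = 29
|P_3P_1| = √((42)² + (0)²) = √1764 = 42
Perimeter = 29 + 29 + 42 = 100.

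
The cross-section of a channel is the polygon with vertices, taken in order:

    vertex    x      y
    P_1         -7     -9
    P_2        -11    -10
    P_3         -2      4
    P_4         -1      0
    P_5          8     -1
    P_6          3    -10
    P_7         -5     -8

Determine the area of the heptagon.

Σ = (-29) + (-64) + (4) + (1) + (-77) + (-74) + (-11) = -250
Area = |Σ|/2 = 125.

125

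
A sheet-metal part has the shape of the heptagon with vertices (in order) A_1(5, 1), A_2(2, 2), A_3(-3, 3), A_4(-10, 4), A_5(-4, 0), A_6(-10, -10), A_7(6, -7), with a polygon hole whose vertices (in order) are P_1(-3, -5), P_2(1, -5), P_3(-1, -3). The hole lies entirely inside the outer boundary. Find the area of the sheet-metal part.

128.5

Outer boundary:
Apply the surveyor's formula: 2A = Σ (x_i·y_{i+1} − x_{i+1}·y_i), indices taken mod 7.
Cross-terms: 8, 12, 18, 16, 40, 130, 41  ⇒  Σ = 265
Area = |Σ|/2 = 132.5.
Hole:
Apply Gauss's area formula: 2A = Σ (x_i·y_{i+1} − x_{i+1}·y_i), indices taken mod 3.
Σ = (20) + (-8) + (-4) = 8
Area = |Σ|/2 = 4.
Net area = 132.5 − 4 = 128.5.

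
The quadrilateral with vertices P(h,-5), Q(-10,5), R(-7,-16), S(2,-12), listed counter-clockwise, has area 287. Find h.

The doubled signed area Σ (x_i y_{i+1} − x_{i+1} y_i) is linear in h.
With h=0 it equals 251; the coefficient of h is 17 (from the two edges through P).
So 17·h + 251 = 2·287 = 574 ⇒ h = 19.

19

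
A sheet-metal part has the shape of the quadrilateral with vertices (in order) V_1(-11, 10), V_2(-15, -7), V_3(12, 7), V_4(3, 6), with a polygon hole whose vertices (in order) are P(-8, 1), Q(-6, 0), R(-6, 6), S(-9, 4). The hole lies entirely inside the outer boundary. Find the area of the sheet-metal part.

165

Outer boundary:
Apply the surveyor's formula: 2A = Σ (x_i·y_{i+1} − x_{i+1}·y_i), indices taken mod 4.
V_1→V_2: (-11)(-7) − (-15)(10) = 227
V_2→V_3: (-15)(7) − (12)(-7) = -21
V_3→V_4: (12)(6) − (3)(7) = 51
V_4→V_1: (3)(10) − (-11)(6) = 96
Σ = 353
Area = |Σ|/2 = 176.5.
Hole:
Σ = (6) + (-36) + (30) + (23) = 23
Area = |Σ|/2 = 11.5.
Net area = 176.5 − 11.5 = 165.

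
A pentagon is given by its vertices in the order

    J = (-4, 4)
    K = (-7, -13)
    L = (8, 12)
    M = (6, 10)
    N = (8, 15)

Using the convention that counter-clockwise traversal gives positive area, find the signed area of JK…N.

105

Cross-terms: 80, 20, 8, 10, 92  ⇒  Σ = 210
Signed area = Σ/2 = 105 (positive ⇒ counter-clockwise traversal).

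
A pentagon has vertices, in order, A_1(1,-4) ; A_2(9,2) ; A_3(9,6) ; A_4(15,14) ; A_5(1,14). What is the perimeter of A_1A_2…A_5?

56

|A_1A_2| = √((8)² + (6)²) = √100 = 10
|A_2A_3| = √((0)² + (4)²) = √16 = 4
|A_3A_4| = √((6)² + (8)²) = √100 = 10
|A_4A_5| = √((-14)² + (0)²) = √196 = 14
|A_5A_1| = √((0)² + (-18)²) = √324 = 18
Perimeter = 10 + 4 + 10 + 14 + 18 = 56.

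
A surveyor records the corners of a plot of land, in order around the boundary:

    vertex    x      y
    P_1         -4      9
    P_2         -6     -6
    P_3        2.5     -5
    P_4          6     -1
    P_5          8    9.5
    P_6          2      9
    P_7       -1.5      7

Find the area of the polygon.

155.25

Σ = (78) + (45) + (27.5) + (65) + (53) + (27.5) + (14.5) = 310.5
Area = |Σ|/2 = 155.25.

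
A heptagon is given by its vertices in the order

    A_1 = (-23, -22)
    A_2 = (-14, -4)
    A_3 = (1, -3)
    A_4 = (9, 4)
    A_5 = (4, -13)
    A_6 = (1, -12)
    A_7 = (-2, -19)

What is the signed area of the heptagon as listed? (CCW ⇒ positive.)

Apply the shoelace (surveyor's) formula: 2A = Σ (x_i·y_{i+1} − x_{i+1}·y_i), indices taken mod 7.
Cross-terms: -216, 46, 31, -133, -35, -43, -393  ⇒  Σ = -743
Signed area = Σ/2 = -371.5 (negative ⇒ clockwise traversal).

-371.5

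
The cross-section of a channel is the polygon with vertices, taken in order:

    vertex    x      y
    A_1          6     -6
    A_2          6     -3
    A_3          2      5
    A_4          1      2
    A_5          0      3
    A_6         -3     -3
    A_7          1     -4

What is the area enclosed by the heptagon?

49

Apply the shoelace (surveyor's) formula: 2A = Σ (x_i·y_{i+1} − x_{i+1}·y_i), indices taken mod 7.
Σ = (18) + (36) + (-1) + (3) + (9) + (15) + (18) = 98
Area = |Σ|/2 = 49.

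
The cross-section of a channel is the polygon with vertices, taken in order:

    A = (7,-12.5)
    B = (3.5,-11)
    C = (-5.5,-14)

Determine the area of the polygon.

12

Apply the shoelace formula: 2A = Σ (x_i·y_{i+1} − x_{i+1}·y_i), indices taken mod 3.
Σ = (-33.25) + (-109.5) + (166.75) = 24
Area = |Σ|/2 = 12.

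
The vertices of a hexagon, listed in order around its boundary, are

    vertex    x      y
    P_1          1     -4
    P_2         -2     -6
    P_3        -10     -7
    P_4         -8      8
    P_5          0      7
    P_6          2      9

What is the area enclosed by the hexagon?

141.5

Apply the shoelace formula: 2A = Σ (x_i·y_{i+1} − x_{i+1}·y_i), indices taken mod 6.
P_1→P_2: (1)(-6) − (-2)(-4) = -14
P_2→P_3: (-2)(-7) − (-10)(-6) = -46
P_3→P_4: (-10)(8) − (-8)(-7) = -136
P_4→P_5: (-8)(7) − (0)(8) = -56
P_5→P_6: (0)(9) − (2)(7) = -14
P_6→P_1: (2)(-4) − (1)(9) = -17
Σ = -283
Area = |Σ|/2 = 141.5.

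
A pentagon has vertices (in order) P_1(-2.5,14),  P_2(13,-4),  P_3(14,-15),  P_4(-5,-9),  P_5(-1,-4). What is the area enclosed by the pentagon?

262.5

Σ = (-172) + (-139) + (-201) + (11) + (-24) = -525
Area = |Σ|/2 = 262.5.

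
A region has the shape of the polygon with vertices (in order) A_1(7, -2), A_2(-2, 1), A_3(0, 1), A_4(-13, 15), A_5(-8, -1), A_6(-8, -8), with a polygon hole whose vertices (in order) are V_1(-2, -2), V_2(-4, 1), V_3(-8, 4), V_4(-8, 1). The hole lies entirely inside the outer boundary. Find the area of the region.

125.5

Outer boundary:
Apply the surveyor's formula: 2A = Σ (x_i·y_{i+1} − x_{i+1}·y_i), indices taken mod 6.
A_1→A_2: (7)(1) − (-2)(-2) = 3
A_2→A_3: (-2)(1) − (0)(1) = -2
A_3→A_4: (0)(15) − (-13)(1) = 13
A_4→A_5: (-13)(-1) − (-8)(15) = 133
A_5→A_6: (-8)(-8) − (-8)(-1) = 56
A_6→A_1: (-8)(-2) − (7)(-8) = 72
Σ = 275
Area = |Σ|/2 = 137.5.
Hole:
Apply Gauss's area formula: 2A = Σ (x_i·y_{i+1} − x_{i+1}·y_i), indices taken mod 4.
Σ = (-10) + (-8) + (24) + (18) = 24
Area = |Σ|/2 = 12.
Net area = 137.5 − 12 = 125.5.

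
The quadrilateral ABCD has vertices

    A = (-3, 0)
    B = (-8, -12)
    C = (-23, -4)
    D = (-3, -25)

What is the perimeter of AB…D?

|AB| = √((-5)² + (-12)²) = √169 = 13
|BC| = √((-15)² + (8)²) = √289 = 17
|CD| = √((20)² + (-21)²) = √841 = 29
|DA| = √((0)² + (25)²) = √625 = 25
Perimeter = 13 + 17 + 29 + 25 = 84.

84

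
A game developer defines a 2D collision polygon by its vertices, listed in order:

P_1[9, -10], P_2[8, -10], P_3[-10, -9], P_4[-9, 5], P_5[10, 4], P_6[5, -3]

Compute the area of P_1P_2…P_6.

Σ = (-10) + (-172) + (-131) + (-86) + (-50) + (-23) = -472
Area = |Σ|/2 = 236.

236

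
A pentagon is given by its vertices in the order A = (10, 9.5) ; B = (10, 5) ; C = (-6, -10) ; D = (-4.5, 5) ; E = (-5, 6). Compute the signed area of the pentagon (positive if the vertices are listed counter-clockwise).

-149.75

Apply the shoelace formula: 2A = Σ (x_i·y_{i+1} − x_{i+1}·y_i), indices taken mod 5.
A→B: (10)(5) − (10)(9.5) = -45
B→C: (10)(-10) − (-6)(5) = -70
C→D: (-6)(5) − (-4.5)(-10) = -75
D→E: (-4.5)(6) − (-5)(5) = -2
E→A: (-5)(9.5) − (10)(6) = -107.5
Σ = -299.5
Signed area = Σ/2 = -149.75 (negative ⇒ clockwise traversal).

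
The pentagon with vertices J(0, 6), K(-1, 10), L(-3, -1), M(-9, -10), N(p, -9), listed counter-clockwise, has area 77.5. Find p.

The doubled signed area Σ (x_i y_{i+1} − x_{i+1} y_i) is linear in p.
With p=0 it equals 139; the coefficient of p is 16 (from the two edges through N).
So 16·p + 139 = 2·77.5 = 155 ⇒ p = 1.

1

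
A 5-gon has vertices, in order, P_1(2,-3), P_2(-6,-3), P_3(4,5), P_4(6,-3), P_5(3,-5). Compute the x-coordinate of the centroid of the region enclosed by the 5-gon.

59/39

Apply Gauss's area formula. First the cross-terms c_i = x_i·y_{i+1} − x_{i+1}·y_i:
  -24, -18, -42, -21, 1  ⇒  2A = -104, A = -52.
Then Σ (x_i + x_{i+1})·c_i = -472, so x̄ = -472 / (6·(-52)) = 59/39.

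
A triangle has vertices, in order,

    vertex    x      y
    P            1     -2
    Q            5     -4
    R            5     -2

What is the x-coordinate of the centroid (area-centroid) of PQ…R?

11/3

Apply the shoelace (surveyor's) formula. First the cross-terms c_i = x_i·y_{i+1} − x_{i+1}·y_i:
  6, 10, -8  ⇒  2A = 8, A = 4.
Then Σ (x_i + x_{i+1})·c_i = 88, so x̄ = 88 / (6·4) = 11/3.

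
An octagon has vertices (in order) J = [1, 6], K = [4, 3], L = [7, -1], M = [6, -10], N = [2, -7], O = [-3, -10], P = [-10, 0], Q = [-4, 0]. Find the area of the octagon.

Apply the shoelace formula: 2A = Σ (x_i·y_{i+1} − x_{i+1}·y_i), indices taken mod 8.
Cross-terms: -21, -25, -64, -22, -41, -100, 0, -24  ⇒  Σ = -297
Area = |Σ|/2 = 148.5.

148.5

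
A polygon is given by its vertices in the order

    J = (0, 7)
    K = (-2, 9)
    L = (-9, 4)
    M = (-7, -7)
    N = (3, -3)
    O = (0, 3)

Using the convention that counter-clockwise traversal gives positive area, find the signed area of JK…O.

114.5

Apply the shoelace formula: 2A = Σ (x_i·y_{i+1} − x_{i+1}·y_i), indices taken mod 6.
Σ = (14) + (73) + (91) + (42) + (9) + (0) = 229
Signed area = Σ/2 = 114.5 (positive ⇒ counter-clockwise traversal).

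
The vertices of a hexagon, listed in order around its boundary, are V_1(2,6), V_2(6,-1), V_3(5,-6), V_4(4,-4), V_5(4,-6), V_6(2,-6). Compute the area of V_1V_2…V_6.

30.5

Apply Gauss's area formula: 2A = Σ (x_i·y_{i+1} − x_{i+1}·y_i), indices taken mod 6.
Σ = (-38) + (-31) + (4) + (-8) + (-12) + (24) = -61
Area = |Σ|/2 = 30.5.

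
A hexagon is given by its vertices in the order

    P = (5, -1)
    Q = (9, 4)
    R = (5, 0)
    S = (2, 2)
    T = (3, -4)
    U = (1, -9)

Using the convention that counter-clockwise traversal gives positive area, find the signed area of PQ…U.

13

Apply Gauss's area formula: 2A = Σ (x_i·y_{i+1} − x_{i+1}·y_i), indices taken mod 6.
Σ = (29) + (-20) + (10) + (-14) + (-23) + (44) = 26
Signed area = Σ/2 = 13 (positive ⇒ counter-clockwise traversal).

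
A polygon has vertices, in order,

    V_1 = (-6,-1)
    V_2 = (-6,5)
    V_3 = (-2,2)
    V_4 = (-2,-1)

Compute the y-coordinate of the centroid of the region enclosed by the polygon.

4/3

Apply the surveyor's formula. First the cross-terms c_i = x_i·y_{i+1} − x_{i+1}·y_i:
  -36, -2, 6, -4  ⇒  2A = -36, A = -18.
Then Σ (y_i + y_{i+1})·c_i = -144, so ȳ = -144 / (6·(-18)) = 4/3.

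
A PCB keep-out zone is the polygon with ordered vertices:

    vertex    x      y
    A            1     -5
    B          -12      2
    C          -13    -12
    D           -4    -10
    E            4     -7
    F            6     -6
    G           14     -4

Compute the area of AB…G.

137

Σ = (-58) + (170) + (82) + (68) + (18) + (60) + (-66) = 274
Area = |Σ|/2 = 137.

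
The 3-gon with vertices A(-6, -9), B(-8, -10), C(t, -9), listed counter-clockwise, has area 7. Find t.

Write out the shoelace sum; only the two edges meeting at C involve t:
2·Area = [((-8)·(-9) − t·(-10)) + (t·(-9) − (-6)·(-9))] + -12
       = 1·t + 6 = 14
⇒ t = 8.

8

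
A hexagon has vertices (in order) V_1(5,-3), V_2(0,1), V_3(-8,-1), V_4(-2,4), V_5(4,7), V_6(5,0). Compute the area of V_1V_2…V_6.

Apply the shoelace (surveyor's) formula: 2A = Σ (x_i·y_{i+1} − x_{i+1}·y_i), indices taken mod 6.
Σ = (5) + (8) + (-34) + (-30) + (-35) + (-15) = -101
Area = |Σ|/2 = 50.5.

50.5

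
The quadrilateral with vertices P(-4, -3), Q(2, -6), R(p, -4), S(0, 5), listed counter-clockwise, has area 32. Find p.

2

The doubled signed area Σ (x_i y_{i+1} − x_{i+1} y_i) is linear in p.
With p=0 it equals 42; the coefficient of p is 11 (from the two edges through R).
So 11·p + 42 = 2·32 = 64 ⇒ p = 2.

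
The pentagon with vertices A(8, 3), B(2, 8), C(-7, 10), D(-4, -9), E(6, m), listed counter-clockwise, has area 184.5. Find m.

-5

The doubled signed area Σ (x_i y_{i+1} − x_{i+1} y_i) is linear in m.
With m=0 it equals 309; the coefficient of m is -12 (from the two edges through E).
So -12·m + 309 = 2·184.5 = 369 ⇒ m = -5.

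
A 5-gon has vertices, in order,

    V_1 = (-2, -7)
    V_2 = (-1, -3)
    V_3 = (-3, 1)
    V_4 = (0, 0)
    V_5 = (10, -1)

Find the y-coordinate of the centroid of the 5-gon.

-202/83

Apply the shoelace formula. First the cross-terms c_i = x_i·y_{i+1} − x_{i+1}·y_i:
  -1, -10, 0, 0, -72  ⇒  2A = -83, A = -41.5.
Then Σ (y_i + y_{i+1})·c_i = 606, so ȳ = 606 / (6·(-41.5)) = -202/83.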